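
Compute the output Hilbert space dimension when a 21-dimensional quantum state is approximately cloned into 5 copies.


Output space = H^(tensor 5) where dim(H) = 21
dim = 21^5
= 441 (after 2 factors)
= 9261 (after 3 factors)
= 194481 (after 4 factors)
= 4084101 (after 5 factors)
= 4084101

4084101


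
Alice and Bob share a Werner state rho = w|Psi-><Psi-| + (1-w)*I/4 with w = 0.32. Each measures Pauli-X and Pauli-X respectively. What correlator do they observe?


|Psi-> = (|01> - |10>)/sqrt(2)
For the pure Bell state, <X_A X_B> = -1 (Bell-state Pauli correlator).
The maximally-mixed part I/4 has tr(I/4 * P tensor P) = 0 for any traceless Pauli P.
So <X_A X_B>_rho = w * (-1) + (1 - w) * 0
= 0.32 * (-1)
= -0.3200

-0.3200


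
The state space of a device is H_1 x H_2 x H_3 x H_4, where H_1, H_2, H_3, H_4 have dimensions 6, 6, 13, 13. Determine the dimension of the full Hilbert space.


dim(H_1 x H_2 x H_3 x H_4) = 6 * 6 * 13 * 13
= 36 * 13 * 13
= 468 * 13
= 6084

6084


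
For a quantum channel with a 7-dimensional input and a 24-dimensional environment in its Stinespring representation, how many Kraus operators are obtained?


Tracing out the environment in an orthonormal basis {|i>_E} gives Kraus operators K_i = <i|_E U |0>_E.
Number of Kraus operators = dim(H_env) = d_env
= 24

24


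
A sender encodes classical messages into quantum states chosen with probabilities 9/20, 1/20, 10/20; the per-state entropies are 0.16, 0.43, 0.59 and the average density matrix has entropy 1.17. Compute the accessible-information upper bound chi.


chi = S(rho) - sum_i p_i * S(rho_i)
Weighted entropy = 9/20 * 0.16 + 1/20 * 0.43 + 10/20 * 0.59
= 0.3885
chi = 1.17 - 0.3885
= 0.7815

0.7815


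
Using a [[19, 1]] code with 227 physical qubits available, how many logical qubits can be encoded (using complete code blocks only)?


Each code block uses 19 physical qubits for 1 logical qubit(s).
Number of complete blocks = floor(227 / 19) = 11
Logical qubits = 11 * 1
= 11

11


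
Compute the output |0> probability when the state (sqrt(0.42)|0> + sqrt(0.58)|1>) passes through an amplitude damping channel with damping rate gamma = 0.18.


For amplitude damping with parameter gamma on state sqrt(a)|0> + sqrt(b)|1>:
alpha^2 = 0.42, beta^2 = 0.58
P(|0>) = alpha^2 + gamma * beta^2
= 0.42 + 0.18 * 0.58
= 0.42 + 0.1044
= 0.5244

0.5244


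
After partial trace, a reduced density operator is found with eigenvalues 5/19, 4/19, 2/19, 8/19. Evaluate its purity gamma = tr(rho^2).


tr(rho^2) = sum of eigenvalues squared
= (5/19)^2 + (4/19)^2 + (2/19)^2 + (8/19)^2
= (25 + 16 + 4 + 64) / 361
= 109/361
= 0.3019

0.3019


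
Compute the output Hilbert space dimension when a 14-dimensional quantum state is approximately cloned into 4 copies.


Output space = H^(tensor 4) where dim(H) = 14
dim = 14^4
= 196 (after 2 factors)
= 2744 (after 3 factors)
= 38416 (after 4 factors)
= 38416

38416


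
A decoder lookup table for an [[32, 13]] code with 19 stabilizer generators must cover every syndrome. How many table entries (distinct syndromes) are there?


Each stabilizer generator gives a binary (+1 or -1) measurement outcome.
With 19 independent generators:
Total syndromes = 2^19
= 524288

524288


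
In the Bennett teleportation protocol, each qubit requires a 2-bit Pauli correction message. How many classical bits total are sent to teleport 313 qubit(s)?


Quantum teleportation requires 2 classical bits per qubit teleported.
313 qubit(s) -> 2 * 313 = 626 classical bits

626


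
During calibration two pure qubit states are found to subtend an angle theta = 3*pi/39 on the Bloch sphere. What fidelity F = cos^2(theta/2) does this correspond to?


For states separated by angle theta on Bloch sphere:
F = cos^2(theta/2)
theta = 3*pi/39 = 0.2417
theta/2 = 0.1208
cos(theta/2) = 0.9927
F = 0.9855

0.9855


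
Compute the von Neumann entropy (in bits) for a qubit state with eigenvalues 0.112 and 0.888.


S = -p*log2(p) - (1-p)*log2(1-p)
p = 0.1120, 1-p = 0.8880
= -0.1120 * log2(0.1120) - 0.8880 * log2(0.8880)
= -(-0.3537) - (-0.1522)
= 0.5059

0.5059


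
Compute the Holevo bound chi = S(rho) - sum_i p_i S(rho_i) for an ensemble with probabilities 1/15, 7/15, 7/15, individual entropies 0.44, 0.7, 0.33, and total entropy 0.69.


chi = S(rho) - sum_i p_i * S(rho_i)
Weighted entropy = 1/15 * 0.44 + 7/15 * 0.7 + 7/15 * 0.33
= 0.5100
chi = 0.69 - 0.5100
= 0.1800

0.1800


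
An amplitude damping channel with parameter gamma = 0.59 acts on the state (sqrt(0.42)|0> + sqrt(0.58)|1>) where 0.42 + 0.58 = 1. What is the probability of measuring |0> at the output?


For amplitude damping with parameter gamma on state sqrt(a)|0> + sqrt(b)|1>:
alpha^2 = 0.42, beta^2 = 0.58
P(|0>) = alpha^2 + gamma * beta^2
= 0.42 + 0.59 * 0.58
= 0.42 + 0.3422
= 0.7622

0.7622


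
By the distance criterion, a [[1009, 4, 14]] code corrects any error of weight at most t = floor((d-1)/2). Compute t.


Code parameters: [[1009, 4, 14]], distance d = 14.
Number of correctable errors = floor((d-1)/2)
= floor((14 - 1)/2)
= floor(13/2)
= 6

6


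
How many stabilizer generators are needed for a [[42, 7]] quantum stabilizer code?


For an [[n,k]] stabilizer code:
Number of stabilizer generators = n - k
= 42 - 7
= 35

35


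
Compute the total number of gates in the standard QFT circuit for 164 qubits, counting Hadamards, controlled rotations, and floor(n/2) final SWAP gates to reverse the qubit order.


Hadamard gates: 164
Controlled rotations: n*(n-1)/2 = 164*163/2 = 13366
SWAP gates: floor(n/2) = floor(164/2) = 82
Total = 164 + 13366 + 82
= 13612

13612


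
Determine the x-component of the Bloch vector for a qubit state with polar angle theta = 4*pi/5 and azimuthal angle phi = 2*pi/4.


theta = 2.5133, phi = 1.5708
r_x = sin(theta)*cos(phi) = 0.5878 * 0.0000
r_x = 0.0000

0.0000


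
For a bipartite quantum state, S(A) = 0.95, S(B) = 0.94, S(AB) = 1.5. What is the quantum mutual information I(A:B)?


I(A:B) = S(A) + S(B) - S(AB)
= 0.95 + 0.94 - 1.5
= 0.3900

0.3900


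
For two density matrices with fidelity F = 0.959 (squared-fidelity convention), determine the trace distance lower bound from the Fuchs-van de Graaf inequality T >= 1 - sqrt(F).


Fuchs-van de Graaf (squared-fidelity convention): 1 - sqrt(F) <= T <= sqrt(1 - F).
Lower bound: T >= 1 - sqrt(F)
sqrt(F) = sqrt(0.959) = 0.9793
T >= 1 - 0.9793
T >= 0.0207

0.0207


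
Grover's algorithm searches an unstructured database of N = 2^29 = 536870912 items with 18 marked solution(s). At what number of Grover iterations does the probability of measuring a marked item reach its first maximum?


After j Grover iterations the success probability is P(j) = sin^2((2j+1)*theta), where sin(theta) = sqrt(k/N).
N = 2^29 = 536870912, k = 18
sin(theta) = sqrt(k/N) = 0.0001831054688
theta = arcsin(sqrt(k/N)) = 0.0001831054698 rad
P(j) reaches its first maximum when (2j+1)*theta is as close as possible to pi/2, i.e. j = round(pi/(4*theta) - 1/2).
pi/(4*theta) - 1/2 = 4288.8211
(For comparison, the common estimate pi/4 * sqrt(N/k) = 4289.3212; the exact maximiser is used here.)
Optimal iterations = 4289

4289


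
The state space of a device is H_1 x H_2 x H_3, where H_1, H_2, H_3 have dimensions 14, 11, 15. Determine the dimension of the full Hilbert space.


dim(H_1 x H_2 x H_3) = 14 * 11 * 15
= 154 * 15
= 2310

2310


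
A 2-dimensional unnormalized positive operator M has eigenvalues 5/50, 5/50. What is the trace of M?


tr(M) = sum of eigenvalues
= 5/50 + 5/50
= 10/50
= 0.2000

0.2000


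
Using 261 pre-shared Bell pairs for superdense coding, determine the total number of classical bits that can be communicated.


Superdense coding allows 2 classical bits per shared entangled pair.
261 pair(s) -> 2 * 261 = 522 classical bits

522


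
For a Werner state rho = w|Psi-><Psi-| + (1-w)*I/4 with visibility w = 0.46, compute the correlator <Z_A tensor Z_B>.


|Psi-> = (|01> - |10>)/sqrt(2)
For the pure Bell state, <Z_A Z_B> = -1 (Bell-state Pauli correlator).
The maximally-mixed part I/4 has tr(I/4 * P tensor P) = 0 for any traceless Pauli P.
So <Z_A Z_B>_rho = w * (-1) + (1 - w) * 0
= 0.46 * (-1)
= -0.4600

-0.4600


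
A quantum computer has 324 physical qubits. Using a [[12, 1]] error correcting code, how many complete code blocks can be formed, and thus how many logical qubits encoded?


Each code block uses 12 physical qubits for 1 logical qubit(s).
Number of complete blocks = floor(324 / 12) = 27
Logical qubits = 27 * 1
= 27

27


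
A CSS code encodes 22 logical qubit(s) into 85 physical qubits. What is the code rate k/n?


Code rate R = k/n
= 22/85
= 0.2588

0.2588


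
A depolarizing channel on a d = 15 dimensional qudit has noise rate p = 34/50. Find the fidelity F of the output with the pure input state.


F = (1-p) + p/d
= (1 - 0.6800) + 0.6800/15
= 0.3200 + 0.0453
= 0.3653

0.3653


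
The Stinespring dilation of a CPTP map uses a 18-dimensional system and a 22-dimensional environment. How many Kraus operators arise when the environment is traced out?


Tracing out the environment in an orthonormal basis {|i>_E} gives Kraus operators K_i = <i|_E U |0>_E.
Number of Kraus operators = dim(H_env) = d_env
= 22

22


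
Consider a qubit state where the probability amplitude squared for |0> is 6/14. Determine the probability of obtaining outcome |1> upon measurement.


|alpha|^2 = 6/14 = 0.4286
|beta|^2 = 1 - 6/14 = 8/14 = 0.5714
P(|1>) = |beta|^2 = 0.5714

0.5714


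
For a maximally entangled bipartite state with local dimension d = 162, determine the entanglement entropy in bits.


For a maximally entangled state in d x d:
S = log2(d) = log2(162)
= 7.3399

7.3399


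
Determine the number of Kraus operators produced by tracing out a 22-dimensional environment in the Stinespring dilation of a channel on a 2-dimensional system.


Tracing out the environment in an orthonormal basis {|i>_E} gives Kraus operators K_i = <i|_E U |0>_E.
Number of Kraus operators = dim(H_env) = d_env
= 22

22


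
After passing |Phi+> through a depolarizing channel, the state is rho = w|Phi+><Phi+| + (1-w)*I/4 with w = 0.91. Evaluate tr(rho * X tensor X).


|Phi+> = (|00> + |11>)/sqrt(2)
For the pure Bell state, <X_A X_B> = +1 (Bell-state Pauli correlator).
The maximally-mixed part I/4 has tr(I/4 * P tensor P) = 0 for any traceless Pauli P.
So <X_A X_B>_rho = w * (+1) + (1 - w) * 0
= 0.91 * (+1)
= 0.9100

0.9100


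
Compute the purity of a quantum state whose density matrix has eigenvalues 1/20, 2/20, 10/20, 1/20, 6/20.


tr(rho^2) = sum of eigenvalues squared
= (1/20)^2 + (2/20)^2 + (10/20)^2 + (1/20)^2 + (6/20)^2
= (1 + 4 + 100 + 1 + 36) / 400
= 142/400
= 0.3550

0.3550


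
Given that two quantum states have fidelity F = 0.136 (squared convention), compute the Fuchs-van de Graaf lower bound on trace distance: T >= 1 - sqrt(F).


Fuchs-van de Graaf (squared-fidelity convention): 1 - sqrt(F) <= T <= sqrt(1 - F).
Lower bound: T >= 1 - sqrt(F)
sqrt(F) = sqrt(0.136) = 0.3688
T >= 1 - 0.3688
T >= 0.6312

0.6312


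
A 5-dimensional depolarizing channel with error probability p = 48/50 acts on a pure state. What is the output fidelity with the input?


F = (1-p) + p/d
= (1 - 0.9600) + 0.9600/5
= 0.0400 + 0.1920
= 0.2320

0.2320


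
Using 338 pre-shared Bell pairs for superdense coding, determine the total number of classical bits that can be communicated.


Superdense coding allows 2 classical bits per shared entangled pair.
338 pair(s) -> 2 * 338 = 676 classical bits

676


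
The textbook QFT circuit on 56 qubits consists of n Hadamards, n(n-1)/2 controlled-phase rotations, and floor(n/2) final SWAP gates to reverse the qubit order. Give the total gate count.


Hadamard gates: 56
Controlled rotations: n*(n-1)/2 = 56*55/2 = 1540
SWAP gates: floor(n/2) = floor(56/2) = 28
Total = 56 + 1540 + 28
= 1624

1624


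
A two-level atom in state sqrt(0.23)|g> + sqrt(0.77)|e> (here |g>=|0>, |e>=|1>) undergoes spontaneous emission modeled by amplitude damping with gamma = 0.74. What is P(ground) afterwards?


For amplitude damping with parameter gamma on state sqrt(a)|0> + sqrt(b)|1>:
alpha^2 = 0.23, beta^2 = 0.77
P(|0>) = alpha^2 + gamma * beta^2
= 0.23 + 0.74 * 0.77
= 0.23 + 0.5698
= 0.7998

0.7998


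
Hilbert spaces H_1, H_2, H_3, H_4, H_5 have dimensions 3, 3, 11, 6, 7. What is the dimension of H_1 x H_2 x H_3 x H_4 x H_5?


dim(H_1 x H_2 x H_3 x H_4 x H_5) = 3 * 3 * 11 * 6 * 7
= 9 * 11 * 6 * 7
= 99 * 6 * 7
= 594 * 7
= 4158

4158


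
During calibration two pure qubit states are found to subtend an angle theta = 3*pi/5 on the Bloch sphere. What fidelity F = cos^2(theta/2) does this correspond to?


For states separated by angle theta on Bloch sphere:
F = cos^2(theta/2)
theta = 3*pi/5 = 1.8850
theta/2 = 0.9425
cos(theta/2) = 0.5878
F = 0.3455

0.3455


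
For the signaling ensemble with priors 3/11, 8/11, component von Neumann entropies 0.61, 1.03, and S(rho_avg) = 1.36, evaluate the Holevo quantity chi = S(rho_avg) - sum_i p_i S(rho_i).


chi = S(rho) - sum_i p_i * S(rho_i)
Weighted entropy = 3/11 * 0.61 + 8/11 * 1.03
= 0.9155
chi = 1.36 - 0.9155
= 0.4445

0.4445


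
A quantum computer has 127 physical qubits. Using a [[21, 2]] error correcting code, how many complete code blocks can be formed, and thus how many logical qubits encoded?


Each code block uses 21 physical qubits for 2 logical qubit(s).
Number of complete blocks = floor(127 / 21) = 6
Logical qubits = 6 * 2
= 12

12


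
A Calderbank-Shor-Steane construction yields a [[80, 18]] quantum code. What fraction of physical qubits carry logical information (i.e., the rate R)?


Code rate R = k/n
= 18/80
= 0.2250

0.2250


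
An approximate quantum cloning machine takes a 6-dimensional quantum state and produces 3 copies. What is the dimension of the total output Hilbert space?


Output space = H^(tensor 3) where dim(H) = 6
dim = 6^3
= 36 (after 2 factors)
= 216 (after 3 factors)
= 216

216


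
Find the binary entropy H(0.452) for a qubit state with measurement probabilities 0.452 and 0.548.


S = -p*log2(p) - (1-p)*log2(1-p)
p = 0.4520, 1-p = 0.5480
= -0.4520 * log2(0.4520) - 0.5480 * log2(0.5480)
= -(-0.5178) - (-0.4755)
= 0.9933

0.9933


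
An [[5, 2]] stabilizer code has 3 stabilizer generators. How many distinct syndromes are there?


Each stabilizer generator gives a binary (+1 or -1) measurement outcome.
With 3 independent generators:
Total syndromes = 2^3
= 8

8


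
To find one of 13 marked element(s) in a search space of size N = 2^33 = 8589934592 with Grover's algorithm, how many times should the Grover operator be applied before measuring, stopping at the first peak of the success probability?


After j Grover iterations the success probability is P(j) = sin^2((2j+1)*theta), where sin(theta) = sqrt(k/N).
N = 2^33 = 8589934592, k = 13
sin(theta) = sqrt(k/N) = 3.890243159e-05
theta = arcsin(sqrt(k/N)) = 3.89024316e-05 rad
P(j) reaches its first maximum when (2j+1)*theta is as close as possible to pi/2, i.e. j = round(pi/(4*theta) - 1/2).
pi/(4*theta) - 1/2 = 20188.4222
(For comparison, the common estimate pi/4 * sqrt(N/k) = 20188.9222; the exact maximiser is used here.)
Optimal iterations = 20188

20188


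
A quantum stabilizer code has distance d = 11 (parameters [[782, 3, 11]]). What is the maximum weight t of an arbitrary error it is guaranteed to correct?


Code parameters: [[782, 3, 11]], distance d = 11.
Number of correctable errors = floor((d-1)/2)
= floor((11 - 1)/2)
= floor(10/2)
= 5

5


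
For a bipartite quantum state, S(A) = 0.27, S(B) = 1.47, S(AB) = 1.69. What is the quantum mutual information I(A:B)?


I(A:B) = S(A) + S(B) - S(AB)
= 0.27 + 1.47 - 1.69
= 0.0500

0.0500


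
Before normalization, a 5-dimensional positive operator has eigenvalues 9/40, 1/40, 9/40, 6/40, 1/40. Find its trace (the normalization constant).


tr(M) = sum of eigenvalues
= 9/40 + 1/40 + 9/40 + 6/40 + 1/40
= 26/40
= 0.6500

0.6500


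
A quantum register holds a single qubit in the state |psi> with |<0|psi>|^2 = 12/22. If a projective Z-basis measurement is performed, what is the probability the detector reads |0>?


|alpha|^2 = 12/22 = 0.5455
|beta|^2 = 1 - 12/22 = 10/22 = 0.4545
P(|0>) = |alpha|^2 = 0.5455

0.5455


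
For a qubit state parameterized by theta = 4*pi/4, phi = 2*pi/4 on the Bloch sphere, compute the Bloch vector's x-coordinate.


theta = 3.1416, phi = 1.5708
r_x = sin(theta)*cos(phi) = 0.0000 * 0.0000
r_x = 0.0000

0.0000


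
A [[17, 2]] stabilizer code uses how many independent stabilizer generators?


For an [[n,k]] stabilizer code:
Number of stabilizer generators = n - k
= 17 - 2
= 15

15


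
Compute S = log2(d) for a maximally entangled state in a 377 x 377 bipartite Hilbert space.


For a maximally entangled state in d x d:
S = log2(d) = log2(377)
= 8.5584

8.5584


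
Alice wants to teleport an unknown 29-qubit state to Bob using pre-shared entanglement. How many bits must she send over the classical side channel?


Quantum teleportation requires 2 classical bits per qubit teleported.
29 qubit(s) -> 2 * 29 = 58 classical bits

58


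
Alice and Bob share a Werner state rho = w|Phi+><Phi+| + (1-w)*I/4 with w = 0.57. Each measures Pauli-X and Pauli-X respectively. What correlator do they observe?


|Phi+> = (|00> + |11>)/sqrt(2)
For the pure Bell state, <X_A X_B> = +1 (Bell-state Pauli correlator).
The maximally-mixed part I/4 has tr(I/4 * P tensor P) = 0 for any traceless Pauli P.
So <X_A X_B>_rho = w * (+1) + (1 - w) * 0
= 0.57 * (+1)
= 0.5700

0.5700


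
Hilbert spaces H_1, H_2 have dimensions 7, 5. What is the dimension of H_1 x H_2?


dim(H_1 x H_2) = 7 * 5
= 35

35


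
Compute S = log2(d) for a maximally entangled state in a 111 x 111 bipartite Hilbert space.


For a maximally entangled state in d x d:
S = log2(d) = log2(111)
= 6.7944

6.7944


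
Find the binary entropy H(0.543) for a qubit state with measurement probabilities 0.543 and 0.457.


S = -p*log2(p) - (1-p)*log2(1-p)
p = 0.5430, 1-p = 0.4570
= -0.5430 * log2(0.5430) - 0.4570 * log2(0.4570)
= -(-0.4784) - (-0.5163)
= 0.9947

0.9947


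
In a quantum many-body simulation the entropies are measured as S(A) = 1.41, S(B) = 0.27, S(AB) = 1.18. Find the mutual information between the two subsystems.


I(A:B) = S(A) + S(B) - S(AB)
= 1.41 + 0.27 - 1.18
= 0.5000

0.5000


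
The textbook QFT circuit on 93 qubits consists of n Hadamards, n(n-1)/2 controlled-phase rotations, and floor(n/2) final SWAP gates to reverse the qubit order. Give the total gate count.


Hadamard gates: 93
Controlled rotations: n*(n-1)/2 = 93*92/2 = 4278
SWAP gates: floor(n/2) = floor(93/2) = 46
Total = 93 + 4278 + 46
= 4417

4417


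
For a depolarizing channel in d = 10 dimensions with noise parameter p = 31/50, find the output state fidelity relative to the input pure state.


F = (1-p) + p/d
= (1 - 0.6200) + 0.6200/10
= 0.3800 + 0.0620
= 0.4420

0.4420


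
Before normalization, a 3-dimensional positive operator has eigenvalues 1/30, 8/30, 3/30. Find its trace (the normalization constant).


tr(M) = sum of eigenvalues
= 1/30 + 8/30 + 3/30
= 12/30
= 0.4000

0.4000


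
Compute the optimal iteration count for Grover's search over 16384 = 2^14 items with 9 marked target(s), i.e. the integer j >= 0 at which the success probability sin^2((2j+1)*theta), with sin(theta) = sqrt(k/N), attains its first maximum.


After j Grover iterations the success probability is P(j) = sin^2((2j+1)*theta), where sin(theta) = sqrt(k/N).
N = 2^14 = 16384, k = 9
sin(theta) = sqrt(k/N) = 0.0234375
theta = arcsin(sqrt(k/N)) = 0.0234396463 rad
P(j) reaches its first maximum when (2j+1)*theta is as close as possible to pi/2, i.e. j = round(pi/(4*theta) - 1/2).
pi/(4*theta) - 1/2 = 33.0073
(For comparison, the common estimate pi/4 * sqrt(N/k) = 33.5103; the exact maximiser is used here.)
Optimal iterations = 33

33


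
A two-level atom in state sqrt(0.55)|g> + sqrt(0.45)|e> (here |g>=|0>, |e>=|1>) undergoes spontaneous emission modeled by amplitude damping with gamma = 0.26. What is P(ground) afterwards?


For amplitude damping with parameter gamma on state sqrt(a)|0> + sqrt(b)|1>:
alpha^2 = 0.55, beta^2 = 0.45
P(|0>) = alpha^2 + gamma * beta^2
= 0.55 + 0.26 * 0.45
= 0.55 + 0.1170
= 0.6670

0.6670


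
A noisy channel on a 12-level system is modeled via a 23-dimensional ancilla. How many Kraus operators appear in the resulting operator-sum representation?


Tracing out the environment in an orthonormal basis {|i>_E} gives Kraus operators K_i = <i|_E U |0>_E.
Number of Kraus operators = dim(H_env) = d_env
= 23

23


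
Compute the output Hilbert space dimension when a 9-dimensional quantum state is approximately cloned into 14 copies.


Output space = H^(tensor 14) where dim(H) = 9
dim = 9^14
= 81 (after 2 factors)
= 729 (after 3 factors)
= 6561 (after 4 factors)
= 59049 (after 5 factors)
= 531441 (after 6 factors)
= 4782969 (after 7 factors)
= 43046721 (after 8 factors)
= 387420489 (after 9 factors)
= 3486784401 (after 10 factors)
= 31381059609 (after 11 factors)
= 282429536481 (after 12 factors)
= 2541865828329 (after 13 factors)
= 22876792454961 (after 14 factors)
= 22876792454961

22876792454961


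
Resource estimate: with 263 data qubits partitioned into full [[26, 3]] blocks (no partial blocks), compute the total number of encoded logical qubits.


Each code block uses 26 physical qubits for 3 logical qubit(s).
Number of complete blocks = floor(263 / 26) = 10
Logical qubits = 10 * 3
= 30

30


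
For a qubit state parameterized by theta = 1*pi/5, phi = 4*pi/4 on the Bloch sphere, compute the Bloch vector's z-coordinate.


theta = 0.6283, phi = 3.1416
r_z = cos(theta) = 0.8090

0.8090


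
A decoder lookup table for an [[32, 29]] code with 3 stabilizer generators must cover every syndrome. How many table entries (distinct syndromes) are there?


Each stabilizer generator gives a binary (+1 or -1) measurement outcome.
With 3 independent generators:
Total syndromes = 2^3
= 8

8


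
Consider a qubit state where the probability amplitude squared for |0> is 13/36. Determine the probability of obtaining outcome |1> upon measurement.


|alpha|^2 = 13/36 = 0.3611
|beta|^2 = 1 - 13/36 = 23/36 = 0.6389
P(|1>) = |beta|^2 = 0.6389

0.6389


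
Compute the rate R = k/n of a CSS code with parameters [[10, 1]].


Code rate R = k/n
= 1/10
= 0.1000

0.1000


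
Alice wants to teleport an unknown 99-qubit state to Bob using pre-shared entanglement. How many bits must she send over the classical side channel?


Quantum teleportation requires 2 classical bits per qubit teleported.
99 qubit(s) -> 2 * 99 = 198 classical bits

198


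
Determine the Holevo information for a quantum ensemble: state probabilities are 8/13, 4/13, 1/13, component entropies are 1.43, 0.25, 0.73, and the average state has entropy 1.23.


chi = S(rho) - sum_i p_i * S(rho_i)
Weighted entropy = 8/13 * 1.43 + 4/13 * 0.25 + 1/13 * 0.73
= 1.0131
chi = 1.23 - 1.0131
= 0.2169

0.2169


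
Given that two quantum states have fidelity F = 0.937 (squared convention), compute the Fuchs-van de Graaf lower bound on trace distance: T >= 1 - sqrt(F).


Fuchs-van de Graaf (squared-fidelity convention): 1 - sqrt(F) <= T <= sqrt(1 - F).
Lower bound: T >= 1 - sqrt(F)
sqrt(F) = sqrt(0.937) = 0.9680
T >= 1 - 0.9680
T >= 0.0320

0.0320


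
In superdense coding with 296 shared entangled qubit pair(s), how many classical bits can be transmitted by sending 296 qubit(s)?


Superdense coding allows 2 classical bits per shared entangled pair.
296 pair(s) -> 2 * 296 = 592 classical bits

592


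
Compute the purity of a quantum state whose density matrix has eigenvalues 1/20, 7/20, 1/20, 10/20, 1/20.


tr(rho^2) = sum of eigenvalues squared
= (1/20)^2 + (7/20)^2 + (1/20)^2 + (10/20)^2 + (1/20)^2
= (1 + 49 + 1 + 100 + 1) / 400
= 152/400
= 0.3800

0.3800


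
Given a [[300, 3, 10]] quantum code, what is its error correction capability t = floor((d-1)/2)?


Code parameters: [[300, 3, 10]], distance d = 10.
Number of correctable errors = floor((d-1)/2)
= floor((10 - 1)/2)
= floor(9/2)
= 4

4


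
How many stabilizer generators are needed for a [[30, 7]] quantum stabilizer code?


For an [[n,k]] stabilizer code:
Number of stabilizer generators = n - k
= 30 - 7
= 23

23


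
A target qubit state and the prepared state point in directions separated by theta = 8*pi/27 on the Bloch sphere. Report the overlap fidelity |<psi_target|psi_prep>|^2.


For states separated by angle theta on Bloch sphere:
F = cos^2(theta/2)
theta = 8*pi/27 = 0.9308
theta/2 = 0.4654
cos(theta/2) = 0.8936
F = 0.7986

0.7986


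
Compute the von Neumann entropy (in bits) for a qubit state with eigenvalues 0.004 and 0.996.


S = -p*log2(p) - (1-p)*log2(1-p)
p = 0.0040, 1-p = 0.9960
= -0.0040 * log2(0.0040) - 0.9960 * log2(0.9960)
= -(-0.0319) - (-0.0058)
= 0.0376

0.0376


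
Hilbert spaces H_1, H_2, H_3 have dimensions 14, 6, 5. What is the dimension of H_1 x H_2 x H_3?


dim(H_1 x H_2 x H_3) = 14 * 6 * 5
= 84 * 5
= 420

420


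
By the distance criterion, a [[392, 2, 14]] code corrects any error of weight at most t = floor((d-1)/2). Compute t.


Code parameters: [[392, 2, 14]], distance d = 14.
Number of correctable errors = floor((d-1)/2)
= floor((14 - 1)/2)
= floor(13/2)
= 6

6


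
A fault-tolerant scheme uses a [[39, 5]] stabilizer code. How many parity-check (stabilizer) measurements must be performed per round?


For an [[n,k]] stabilizer code:
Number of stabilizer generators = n - k
= 39 - 5
= 34

34


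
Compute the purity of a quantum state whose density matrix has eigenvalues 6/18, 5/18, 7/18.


tr(rho^2) = sum of eigenvalues squared
= (6/18)^2 + (5/18)^2 + (7/18)^2
= (36 + 25 + 49) / 324
= 110/324
= 0.3395

0.3395


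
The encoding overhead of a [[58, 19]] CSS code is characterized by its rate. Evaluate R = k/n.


Code rate R = k/n
= 19/58
= 0.3276

0.3276


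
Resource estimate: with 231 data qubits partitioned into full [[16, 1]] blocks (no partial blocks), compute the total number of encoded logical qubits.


Each code block uses 16 physical qubits for 1 logical qubit(s).
Number of complete blocks = floor(231 / 16) = 14
Logical qubits = 14 * 1
= 14

14


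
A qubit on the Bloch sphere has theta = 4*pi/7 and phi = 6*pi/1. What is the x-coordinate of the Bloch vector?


theta = 1.7952, phi = 18.8496
r_x = sin(theta)*cos(phi) = 0.9749 * 1.0000
r_x = 0.9749

0.9749


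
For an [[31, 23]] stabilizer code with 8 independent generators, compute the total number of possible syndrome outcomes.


Each stabilizer generator gives a binary (+1 or -1) measurement outcome.
With 8 independent generators:
Total syndromes = 2^8
= 256

256


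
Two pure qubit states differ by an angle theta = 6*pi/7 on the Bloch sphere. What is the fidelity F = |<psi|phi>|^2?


For states separated by angle theta on Bloch sphere:
F = cos^2(theta/2)
theta = 6*pi/7 = 2.6928
theta/2 = 1.3464
cos(theta/2) = 0.2225
F = 0.0495

0.0495


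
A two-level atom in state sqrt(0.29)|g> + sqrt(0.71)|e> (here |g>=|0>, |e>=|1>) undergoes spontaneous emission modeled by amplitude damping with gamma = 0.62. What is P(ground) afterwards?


For amplitude damping with parameter gamma on state sqrt(a)|0> + sqrt(b)|1>:
alpha^2 = 0.29, beta^2 = 0.71
P(|0>) = alpha^2 + gamma * beta^2
= 0.29 + 0.62 * 0.71
= 0.29 + 0.4402
= 0.7302

0.7302


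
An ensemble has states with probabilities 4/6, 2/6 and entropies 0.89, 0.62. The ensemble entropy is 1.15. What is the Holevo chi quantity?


chi = S(rho) - sum_i p_i * S(rho_i)
Weighted entropy = 4/6 * 0.89 + 2/6 * 0.62
= 0.8000
chi = 1.15 - 0.8000
= 0.3500

0.3500


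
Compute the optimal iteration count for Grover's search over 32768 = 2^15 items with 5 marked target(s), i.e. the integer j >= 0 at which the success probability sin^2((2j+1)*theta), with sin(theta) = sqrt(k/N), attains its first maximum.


After j Grover iterations the success probability is P(j) = sin^2((2j+1)*theta), where sin(theta) = sqrt(k/N).
N = 2^15 = 32768, k = 5
sin(theta) = sqrt(k/N) = 0.01235264711
theta = arcsin(sqrt(k/N)) = 0.01235296128 rad
P(j) reaches its first maximum when (2j+1)*theta is as close as possible to pi/2, i.e. j = round(pi/(4*theta) - 1/2).
pi/(4*theta) - 1/2 = 63.0797
(For comparison, the common estimate pi/4 * sqrt(N/k) = 63.5814; the exact maximiser is used here.)
Optimal iterations = 63

63


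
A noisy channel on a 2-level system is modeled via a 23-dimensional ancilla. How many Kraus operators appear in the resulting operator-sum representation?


Tracing out the environment in an orthonormal basis {|i>_E} gives Kraus operators K_i = <i|_E U |0>_E.
Number of Kraus operators = dim(H_env) = d_env
= 23

23


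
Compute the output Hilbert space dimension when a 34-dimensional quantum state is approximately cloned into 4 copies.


Output space = H^(tensor 4) where dim(H) = 34
dim = 34^4
= 1156 (after 2 factors)
= 39304 (after 3 factors)
= 1336336 (after 4 factors)
= 1336336

1336336


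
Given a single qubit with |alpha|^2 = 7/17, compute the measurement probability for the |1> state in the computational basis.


|alpha|^2 = 7/17 = 0.4118
|beta|^2 = 1 - 7/17 = 10/17 = 0.5882
P(|1>) = |beta|^2 = 0.5882

0.5882


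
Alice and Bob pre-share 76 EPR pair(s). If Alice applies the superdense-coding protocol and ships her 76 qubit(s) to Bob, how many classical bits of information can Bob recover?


Superdense coding allows 2 classical bits per shared entangled pair.
76 pair(s) -> 2 * 76 = 152 classical bits

152


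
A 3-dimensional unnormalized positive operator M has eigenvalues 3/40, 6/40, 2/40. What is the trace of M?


tr(M) = sum of eigenvalues
= 3/40 + 6/40 + 2/40
= 11/40
= 0.2750

0.2750


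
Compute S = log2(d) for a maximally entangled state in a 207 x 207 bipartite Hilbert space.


For a maximally entangled state in d x d:
S = log2(d) = log2(207)
= 7.6935

7.6935


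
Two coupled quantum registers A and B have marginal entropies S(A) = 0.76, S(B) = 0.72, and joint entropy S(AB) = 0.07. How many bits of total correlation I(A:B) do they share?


I(A:B) = S(A) + S(B) - S(AB)
= 0.76 + 0.72 - 0.07
= 1.4100

1.4100


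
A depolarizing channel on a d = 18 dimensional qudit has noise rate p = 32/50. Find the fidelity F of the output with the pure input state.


F = (1-p) + p/d
= (1 - 0.6400) + 0.6400/18
= 0.3600 + 0.0356
= 0.3956

0.3956


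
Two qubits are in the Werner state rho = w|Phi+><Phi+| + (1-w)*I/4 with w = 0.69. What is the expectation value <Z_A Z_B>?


|Phi+> = (|00> + |11>)/sqrt(2)
For the pure Bell state, <Z_A Z_B> = +1 (Bell-state Pauli correlator).
The maximally-mixed part I/4 has tr(I/4 * P tensor P) = 0 for any traceless Pauli P.
So <Z_A Z_B>_rho = w * (+1) + (1 - w) * 0
= 0.69 * (+1)
= 0.6900

0.6900


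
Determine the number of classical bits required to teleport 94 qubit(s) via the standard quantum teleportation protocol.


Quantum teleportation requires 2 classical bits per qubit teleported.
94 qubit(s) -> 2 * 94 = 188 classical bits

188


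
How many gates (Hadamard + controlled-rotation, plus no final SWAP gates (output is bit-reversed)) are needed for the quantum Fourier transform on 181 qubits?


Hadamard gates: 181
Controlled rotations: n*(n-1)/2 = 181*180/2 = 16290
SWAP gates: 0 (omitted)
Total = 181 + 16290
= 16471

16471


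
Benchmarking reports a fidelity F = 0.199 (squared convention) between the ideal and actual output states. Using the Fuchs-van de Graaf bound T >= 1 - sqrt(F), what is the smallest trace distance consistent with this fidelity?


Fuchs-van de Graaf (squared-fidelity convention): 1 - sqrt(F) <= T <= sqrt(1 - F).
Lower bound: T >= 1 - sqrt(F)
sqrt(F) = sqrt(0.199) = 0.4461
T >= 1 - 0.4461
T >= 0.5539

0.5539


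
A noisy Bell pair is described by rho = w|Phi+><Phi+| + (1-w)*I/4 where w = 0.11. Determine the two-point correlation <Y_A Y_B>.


|Phi+> = (|00> + |11>)/sqrt(2)
For the pure Bell state, <Y_A Y_B> = -1 (Bell-state Pauli correlator).
The maximally-mixed part I/4 has tr(I/4 * P tensor P) = 0 for any traceless Pauli P.
So <Y_A Y_B>_rho = w * (-1) + (1 - w) * 0
= 0.11 * (-1)
= -0.1100

-0.1100


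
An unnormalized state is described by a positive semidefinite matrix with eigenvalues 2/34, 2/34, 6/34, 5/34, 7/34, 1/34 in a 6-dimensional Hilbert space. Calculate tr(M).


tr(M) = sum of eigenvalues
= 2/34 + 2/34 + 6/34 + 5/34 + 7/34 + 1/34
= 23/34
= 0.6765

0.6765


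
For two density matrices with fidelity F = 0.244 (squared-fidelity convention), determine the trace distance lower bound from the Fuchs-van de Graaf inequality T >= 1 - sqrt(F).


Fuchs-van de Graaf (squared-fidelity convention): 1 - sqrt(F) <= T <= sqrt(1 - F).
Lower bound: T >= 1 - sqrt(F)
sqrt(F) = sqrt(0.244) = 0.4940
T >= 1 - 0.4940
T >= 0.5060

0.5060


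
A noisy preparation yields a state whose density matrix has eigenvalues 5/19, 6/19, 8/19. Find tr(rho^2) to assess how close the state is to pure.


tr(rho^2) = sum of eigenvalues squared
= (5/19)^2 + (6/19)^2 + (8/19)^2
= (25 + 36 + 64) / 361
= 125/361
= 0.3463

0.3463


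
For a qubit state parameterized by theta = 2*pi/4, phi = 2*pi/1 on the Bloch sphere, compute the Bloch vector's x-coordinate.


theta = 1.5708, phi = 6.2832
r_x = sin(theta)*cos(phi) = 1.0000 * 1.0000
r_x = 1.0000

1.0000


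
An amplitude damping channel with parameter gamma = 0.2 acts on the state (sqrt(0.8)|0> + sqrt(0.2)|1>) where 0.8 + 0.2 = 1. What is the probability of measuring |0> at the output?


For amplitude damping with parameter gamma on state sqrt(a)|0> + sqrt(b)|1>:
alpha^2 = 0.8, beta^2 = 0.2
P(|0>) = alpha^2 + gamma * beta^2
= 0.8 + 0.2 * 0.2
= 0.8 + 0.0400
= 0.8400

0.8400


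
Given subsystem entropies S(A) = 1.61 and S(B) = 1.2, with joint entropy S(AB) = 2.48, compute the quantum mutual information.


I(A:B) = S(A) + S(B) - S(AB)
= 1.61 + 1.2 - 2.48
= 0.3300

0.3300


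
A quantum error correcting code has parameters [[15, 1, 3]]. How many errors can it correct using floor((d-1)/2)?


Code parameters: [[15, 1, 3]], distance d = 3.
Number of correctable errors = floor((d-1)/2)
= floor((3 - 1)/2)
= floor(2/2)
= 1

1


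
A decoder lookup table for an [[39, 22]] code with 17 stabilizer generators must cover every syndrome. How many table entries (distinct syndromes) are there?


Each stabilizer generator gives a binary (+1 or -1) measurement outcome.
With 17 independent generators:
Total syndromes = 2^17
= 131072

131072


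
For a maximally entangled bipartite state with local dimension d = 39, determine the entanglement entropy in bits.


For a maximally entangled state in d x d:
S = log2(d) = log2(39)
= 5.2854

5.2854


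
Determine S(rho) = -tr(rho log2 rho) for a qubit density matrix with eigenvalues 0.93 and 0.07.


S = -p*log2(p) - (1-p)*log2(1-p)
p = 0.9300, 1-p = 0.0700
= -0.9300 * log2(0.9300) - 0.0700 * log2(0.0700)
= -(-0.0974) - (-0.2686)
= 0.3659

0.3659


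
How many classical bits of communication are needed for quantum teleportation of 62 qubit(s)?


Quantum teleportation requires 2 classical bits per qubit teleported.
62 qubit(s) -> 2 * 62 = 124 classical bits

124


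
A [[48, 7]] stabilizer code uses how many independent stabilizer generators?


For an [[n,k]] stabilizer code:
Number of stabilizer generators = n - k
= 48 - 7
= 41

41


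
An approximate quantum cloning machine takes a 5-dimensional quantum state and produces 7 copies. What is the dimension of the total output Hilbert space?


Output space = H^(tensor 7) where dim(H) = 5
dim = 5^7
= 25 (after 2 factors)
= 125 (after 3 factors)
= 625 (after 4 factors)
= 3125 (after 5 factors)
= 15625 (after 6 factors)
= 78125 (after 7 factors)
= 78125

78125


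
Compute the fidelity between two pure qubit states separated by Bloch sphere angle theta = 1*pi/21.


For states separated by angle theta on Bloch sphere:
F = cos^2(theta/2)
theta = 1*pi/21 = 0.1496
theta/2 = 0.0748
cos(theta/2) = 0.9972
F = 0.9944

0.9944


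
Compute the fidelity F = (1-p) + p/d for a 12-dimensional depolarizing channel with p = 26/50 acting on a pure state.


F = (1-p) + p/d
= (1 - 0.5200) + 0.5200/12
= 0.4800 + 0.0433
= 0.5233

0.5233


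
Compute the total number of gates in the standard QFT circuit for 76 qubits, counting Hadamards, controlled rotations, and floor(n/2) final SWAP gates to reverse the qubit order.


Hadamard gates: 76
Controlled rotations: n*(n-1)/2 = 76*75/2 = 2850
SWAP gates: floor(n/2) = floor(76/2) = 38
Total = 76 + 2850 + 38
= 2964

2964


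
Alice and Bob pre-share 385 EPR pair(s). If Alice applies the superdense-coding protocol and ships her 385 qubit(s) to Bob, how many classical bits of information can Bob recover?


Superdense coding allows 2 classical bits per shared entangled pair.
385 pair(s) -> 2 * 385 = 770 classical bits

770


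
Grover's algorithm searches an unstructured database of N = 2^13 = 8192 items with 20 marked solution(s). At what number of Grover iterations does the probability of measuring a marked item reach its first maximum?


After j Grover iterations the success probability is P(j) = sin^2((2j+1)*theta), where sin(theta) = sqrt(k/N).
N = 2^13 = 8192, k = 20
sin(theta) = sqrt(k/N) = 0.04941058844
theta = arcsin(sqrt(k/N)) = 0.04943071578 rad
P(j) reaches its first maximum when (2j+1)*theta is as close as possible to pi/2, i.e. j = round(pi/(4*theta) - 1/2).
pi/(4*theta) - 1/2 = 15.3889
(For comparison, the common estimate pi/4 * sqrt(N/k) = 15.8953; the exact maximiser is used here.)
Optimal iterations = 15

15


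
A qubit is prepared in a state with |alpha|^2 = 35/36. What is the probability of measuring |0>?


|alpha|^2 = 35/36 = 0.9722
|beta|^2 = 1 - 35/36 = 1/36 = 0.0278
P(|0>) = |alpha|^2 = 0.9722

0.9722


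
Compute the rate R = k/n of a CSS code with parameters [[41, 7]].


Code rate R = k/n
= 7/41
= 0.1707

0.1707


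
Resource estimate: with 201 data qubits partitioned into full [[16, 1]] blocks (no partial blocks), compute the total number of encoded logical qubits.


Each code block uses 16 physical qubits for 1 logical qubit(s).
Number of complete blocks = floor(201 / 16) = 12
Logical qubits = 12 * 1
= 12

12


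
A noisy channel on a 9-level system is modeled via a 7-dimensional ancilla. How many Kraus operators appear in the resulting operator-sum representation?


Tracing out the environment in an orthonormal basis {|i>_E} gives Kraus operators K_i = <i|_E U |0>_E.
Number of Kraus operators = dim(H_env) = d_env
= 7

7


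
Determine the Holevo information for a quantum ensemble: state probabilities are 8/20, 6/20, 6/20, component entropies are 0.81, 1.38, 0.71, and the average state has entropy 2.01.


chi = S(rho) - sum_i p_i * S(rho_i)
Weighted entropy = 8/20 * 0.81 + 6/20 * 1.38 + 6/20 * 0.71
= 0.9510
chi = 2.01 - 0.9510
= 1.0590

1.0590


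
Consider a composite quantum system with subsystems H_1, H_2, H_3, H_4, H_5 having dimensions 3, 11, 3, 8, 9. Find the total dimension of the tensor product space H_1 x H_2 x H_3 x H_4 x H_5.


dim(H_1 x H_2 x H_3 x H_4 x H_5) = 3 * 11 * 3 * 8 * 9
= 33 * 3 * 8 * 9
= 99 * 8 * 9
= 792 * 9
= 7128

7128


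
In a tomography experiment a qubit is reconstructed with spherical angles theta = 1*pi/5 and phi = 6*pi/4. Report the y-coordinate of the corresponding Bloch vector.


theta = 0.6283, phi = 4.7124
r_y = sin(theta)*sin(phi) = 0.5878 * -1.0000
r_y = -0.5878

-0.5878


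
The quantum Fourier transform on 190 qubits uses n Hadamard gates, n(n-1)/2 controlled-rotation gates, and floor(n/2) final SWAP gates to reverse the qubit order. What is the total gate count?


Hadamard gates: 190
Controlled rotations: n*(n-1)/2 = 190*189/2 = 17955
SWAP gates: floor(n/2) = floor(190/2) = 95
Total = 190 + 17955 + 95
= 18240

18240
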